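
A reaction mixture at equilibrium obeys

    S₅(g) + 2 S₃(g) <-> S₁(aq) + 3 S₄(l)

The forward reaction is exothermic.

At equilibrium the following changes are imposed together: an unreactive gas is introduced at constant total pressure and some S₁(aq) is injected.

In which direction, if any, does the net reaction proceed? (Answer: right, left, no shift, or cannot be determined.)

left

Adding inert gas at constant total pressure expands the volume and lowers every reacting partial pressure. With Δn_gas = 0 − 3 = -3, Q moves away from K toward the side with fewer gas moles, so the system shifts toward the side with more gas moles — to the left.
Adding S₁ (aq), a product, drives the reaction to the left.
All effects act in the same direction — net shift to the left.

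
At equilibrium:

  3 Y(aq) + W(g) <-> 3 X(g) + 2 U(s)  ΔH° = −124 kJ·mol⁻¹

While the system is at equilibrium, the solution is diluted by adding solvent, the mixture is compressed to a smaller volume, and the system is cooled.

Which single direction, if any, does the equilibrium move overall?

cannot be determined

Dilution lowers every aqueous concentration by the same factor. Δn_aq = 0 − 3 = -3, so the system shifts toward the side with more dissolved moles — to the left.
Gas moles: reactants 1, products 3 (Δn_gas = +2). Compression shifts the system toward the side with fewer moles of gas — to the left.
The forward reaction is exothermic. Lowering T favours the exothermic direction — shift to the right.
The individual effects push in opposite directions; without quantitative information the net direction cannot be determined.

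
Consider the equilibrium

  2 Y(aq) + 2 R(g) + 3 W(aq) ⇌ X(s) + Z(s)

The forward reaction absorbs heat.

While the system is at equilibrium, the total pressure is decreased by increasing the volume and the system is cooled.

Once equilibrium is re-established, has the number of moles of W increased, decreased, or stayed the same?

Gas moles: reactants 2, products 0 (Δn_gas = -2). Expansion shifts the system toward the side with more moles of gas — to the left.
The forward reaction is endothermic. Lowering T favours the exothermic direction — shift to the left.
The net shift is to the left. W is a reactant, so its amount increases.

increases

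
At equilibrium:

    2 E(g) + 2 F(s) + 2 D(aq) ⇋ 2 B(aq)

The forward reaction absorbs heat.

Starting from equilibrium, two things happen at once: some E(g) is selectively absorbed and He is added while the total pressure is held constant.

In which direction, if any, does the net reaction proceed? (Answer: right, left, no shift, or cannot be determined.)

Removing E (g), a reactant, drives the reaction to the left.
Adding inert gas at constant total pressure expands the volume and lowers every reacting partial pressure. With Δn_gas = 0 − 2 = -2, Q moves away from K toward the side with fewer gas moles, so the system shifts toward the side with more gas moles — to the left.
All effects act in the same direction — net shift to the left.

left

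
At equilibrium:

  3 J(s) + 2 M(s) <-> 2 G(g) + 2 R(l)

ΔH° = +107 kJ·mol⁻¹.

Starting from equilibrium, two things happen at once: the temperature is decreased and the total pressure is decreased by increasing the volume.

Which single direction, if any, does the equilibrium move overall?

The forward reaction is endothermic. Lowering T favours the exothermic direction — shift to the left.
Gas moles: reactants 0, products 2 (Δn_gas = +2). Expansion shifts the system toward the side with more moles of gas — to the right.
The individual effects push in opposite directions; without quantitative information the net direction cannot be determined.

cannot be determined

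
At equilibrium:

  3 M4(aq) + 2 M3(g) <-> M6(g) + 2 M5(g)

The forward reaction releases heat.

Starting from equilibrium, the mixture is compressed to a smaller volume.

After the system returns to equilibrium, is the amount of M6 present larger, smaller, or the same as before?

Gas moles: reactants 2, products 3 (Δn_gas = +1). Compression shifts the system toward the side with fewer moles of gas — to the left.
The net shift is to the left. M6 is a product, so its amount decreases.

decreases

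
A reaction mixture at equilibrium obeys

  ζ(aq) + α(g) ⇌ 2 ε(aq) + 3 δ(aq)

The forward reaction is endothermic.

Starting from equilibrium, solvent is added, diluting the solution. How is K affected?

The equilibrium constant depends only on temperature. This perturbation may move the position of equilibrium, but since T is unchanged, K itself is unchanged.

unchanged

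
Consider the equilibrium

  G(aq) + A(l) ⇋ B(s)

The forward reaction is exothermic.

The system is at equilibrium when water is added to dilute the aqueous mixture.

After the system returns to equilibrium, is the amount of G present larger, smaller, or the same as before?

increases

Dilution lowers every aqueous concentration by the same factor. Δn_aq = 0 − 1 = -1, so the system shifts toward the side with more dissolved moles — to the left.
The net shift is to the left. G is a reactant, so its amount increases.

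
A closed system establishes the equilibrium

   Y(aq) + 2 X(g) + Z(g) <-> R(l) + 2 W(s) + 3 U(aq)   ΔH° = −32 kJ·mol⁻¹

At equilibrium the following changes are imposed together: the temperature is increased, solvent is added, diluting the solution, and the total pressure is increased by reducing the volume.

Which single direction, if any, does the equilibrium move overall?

cannot be determined

The forward reaction is exothermic. Raising T favours the endothermic direction — shift to the left.
Dilution lowers every aqueous concentration by the same factor. Δn_aq = 3 − 1 = +2, so the system shifts toward the side with more dissolved moles — to the right.
Gas moles: reactants 3, products 0 (Δn_gas = -3). Compression shifts the system toward the side with fewer moles of gas — to the right.
The individual effects push in opposite directions; without quantitative information the net direction cannot be determined.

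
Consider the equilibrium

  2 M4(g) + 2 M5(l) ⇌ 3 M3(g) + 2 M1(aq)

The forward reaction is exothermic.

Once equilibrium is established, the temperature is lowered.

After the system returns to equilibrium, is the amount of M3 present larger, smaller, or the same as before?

increases

The forward reaction is exothermic. Lowering T favours the exothermic direction — shift to the right.
The net shift is to the right. M3 is a product, so its amount increases.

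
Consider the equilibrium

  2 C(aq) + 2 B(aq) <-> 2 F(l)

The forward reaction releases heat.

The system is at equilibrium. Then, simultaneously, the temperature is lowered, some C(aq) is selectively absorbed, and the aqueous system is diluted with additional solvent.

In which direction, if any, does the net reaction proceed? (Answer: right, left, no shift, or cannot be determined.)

The forward reaction is exothermic. Lowering T favours the exothermic direction — shift to the right.
Removing C (aq), a reactant, drives the reaction to the left.
Dilution lowers every aqueous concentration by the same factor. Δn_aq = 0 − 4 = -4, so the system shifts toward the side with more dissolved moles — to the left.
The individual effects push in opposite directions; without quantitative information the net direction cannot be determined.

cannot be determined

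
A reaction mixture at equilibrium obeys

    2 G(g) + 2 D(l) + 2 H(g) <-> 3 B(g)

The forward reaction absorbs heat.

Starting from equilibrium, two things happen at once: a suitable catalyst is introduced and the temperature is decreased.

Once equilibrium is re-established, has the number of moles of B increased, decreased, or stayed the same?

A catalyst speeds both forward and reverse rates equally; it changes neither Q nor K — no shift from this change.
The forward reaction is endothermic. Lowering T favours the exothermic direction — shift to the left.
The net shift is to the left. B is a product, so its amount decreases.

decreases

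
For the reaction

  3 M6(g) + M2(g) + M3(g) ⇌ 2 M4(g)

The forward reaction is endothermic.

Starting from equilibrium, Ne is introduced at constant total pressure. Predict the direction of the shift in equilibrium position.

Adding inert gas at constant total pressure expands the volume and lowers every reacting partial pressure. With Δn_gas = 2 − 5 = -3, Q moves away from K toward the side with fewer gas moles, so the system shifts toward the side with more gas moles — to the left.

left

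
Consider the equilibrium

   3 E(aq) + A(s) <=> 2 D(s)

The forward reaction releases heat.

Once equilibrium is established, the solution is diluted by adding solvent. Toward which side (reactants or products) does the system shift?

Dilution lowers every aqueous concentration by the same factor. Δn_aq = 0 − 3 = -3, so the system shifts toward the side with more dissolved moles — to the left.

left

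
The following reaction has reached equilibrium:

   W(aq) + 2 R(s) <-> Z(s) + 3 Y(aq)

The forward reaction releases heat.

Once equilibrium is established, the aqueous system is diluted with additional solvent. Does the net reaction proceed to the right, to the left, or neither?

Dilution lowers every aqueous concentration by the same factor. Δn_aq = 3 − 1 = +2, so the system shifts toward the side with more dissolved moles — to the right.

right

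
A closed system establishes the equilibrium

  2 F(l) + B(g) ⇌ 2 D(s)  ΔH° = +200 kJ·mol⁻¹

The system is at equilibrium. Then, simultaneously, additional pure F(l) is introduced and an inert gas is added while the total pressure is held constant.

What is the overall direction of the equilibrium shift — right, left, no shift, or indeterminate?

left

F is a pure liquid; its activity is 1 regardless of amount, so Q is unaffected — no shift from this change.
Adding inert gas at constant total pressure expands the volume and lowers every reacting partial pressure. With Δn_gas = 0 − 1 = -1, Q moves away from K toward the side with fewer gas moles, so the system shifts toward the side with more gas moles — to the left.
Only the nonzero effect(s) matter; the net shift is to the left.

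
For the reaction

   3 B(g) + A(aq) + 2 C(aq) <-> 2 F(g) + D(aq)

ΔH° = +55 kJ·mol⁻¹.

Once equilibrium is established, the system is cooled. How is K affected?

decreases

K depends on temperature via the van 't Hoff relation. The forward reaction is endothermic, so lowering T decreases K.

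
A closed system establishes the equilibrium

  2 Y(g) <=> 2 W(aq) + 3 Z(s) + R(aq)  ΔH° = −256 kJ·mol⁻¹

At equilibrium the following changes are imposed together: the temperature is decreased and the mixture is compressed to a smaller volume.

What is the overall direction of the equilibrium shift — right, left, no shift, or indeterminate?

right

The forward reaction is exothermic. Lowering T favours the exothermic direction — shift to the right.
Gas moles: reactants 2, products 0 (Δn_gas = -2). Compression shifts the system toward the side with fewer moles of gas — to the right.
All effects act in the same direction — net shift to the right.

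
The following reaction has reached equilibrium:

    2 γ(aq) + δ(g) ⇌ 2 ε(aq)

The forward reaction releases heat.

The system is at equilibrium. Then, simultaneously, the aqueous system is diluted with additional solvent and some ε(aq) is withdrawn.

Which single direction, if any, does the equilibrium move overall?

Dilution scales every aqueous concentration by the same factor. Δn_aq = 2 − 2 = 0, so Q is unchanged — no shift.
Removing ε (aq), a product, drives the reaction to the right.
Only the nonzero effect(s) matter; the net shift is to the right.

right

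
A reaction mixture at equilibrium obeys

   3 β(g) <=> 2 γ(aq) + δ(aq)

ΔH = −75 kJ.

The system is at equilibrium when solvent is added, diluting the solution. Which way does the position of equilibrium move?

Dilution lowers every aqueous concentration by the same factor. Δn_aq = 3 − 0 = +3, so the system shifts toward the side with more dissolved moles — to the right.

right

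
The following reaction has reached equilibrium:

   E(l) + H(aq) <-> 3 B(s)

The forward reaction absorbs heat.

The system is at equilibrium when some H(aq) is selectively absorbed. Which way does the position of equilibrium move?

Removing H (aq), a reactant, drives the reaction to the left.

left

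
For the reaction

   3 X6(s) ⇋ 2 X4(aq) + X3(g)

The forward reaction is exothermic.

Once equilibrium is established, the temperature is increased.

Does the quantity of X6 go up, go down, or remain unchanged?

increases

The forward reaction is exothermic. Raising T favours the endothermic direction — shift to the left.
The net shift is to the left. X6 is a reactant, so its amount increases.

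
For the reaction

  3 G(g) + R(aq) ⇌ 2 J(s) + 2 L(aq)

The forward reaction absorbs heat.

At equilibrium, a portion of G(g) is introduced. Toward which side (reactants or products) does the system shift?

Adding G (g), a reactant, drives the reaction to the right.

right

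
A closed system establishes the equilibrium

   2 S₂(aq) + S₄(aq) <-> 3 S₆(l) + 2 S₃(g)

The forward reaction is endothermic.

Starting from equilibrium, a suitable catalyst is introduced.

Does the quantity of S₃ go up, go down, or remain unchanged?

unchanged

A catalyst speeds both forward and reverse rates equally; it changes neither Q nor K — no shift from this change.
No net shift occurs, so the amount of S₃ is unchanged.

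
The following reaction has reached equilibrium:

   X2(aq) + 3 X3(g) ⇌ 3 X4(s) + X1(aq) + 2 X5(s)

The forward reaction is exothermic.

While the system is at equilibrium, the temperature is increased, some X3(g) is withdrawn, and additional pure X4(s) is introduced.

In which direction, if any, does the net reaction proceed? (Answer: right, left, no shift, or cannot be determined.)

left

The forward reaction is exothermic. Raising T favours the endothermic direction — shift to the left.
Removing X3 (g), a reactant, drives the reaction to the left.
X4 is a pure solid; its activity is 1 regardless of amount, so Q is unaffected — no shift from this change.
Only the nonzero effect(s) matter; the net shift is to the left.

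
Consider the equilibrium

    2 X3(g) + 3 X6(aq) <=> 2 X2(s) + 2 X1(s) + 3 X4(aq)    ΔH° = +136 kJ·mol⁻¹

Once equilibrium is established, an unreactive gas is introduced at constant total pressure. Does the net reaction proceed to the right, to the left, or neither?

left

Adding inert gas at constant total pressure expands the volume and lowers every reacting partial pressure. With Δn_gas = 0 − 2 = -2, Q moves away from K toward the side with fewer gas moles, so the system shifts toward the side with more gas moles — to the left.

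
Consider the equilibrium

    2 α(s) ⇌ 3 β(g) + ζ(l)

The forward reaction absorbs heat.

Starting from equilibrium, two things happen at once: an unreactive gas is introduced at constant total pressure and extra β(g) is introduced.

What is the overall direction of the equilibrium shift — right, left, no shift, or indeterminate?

Adding inert gas at constant total pressure expands the volume and lowers every reacting partial pressure. With Δn_gas = 3 − 0 = +3, Q moves away from K toward the side with fewer gas moles, so the system shifts toward the side with more gas moles — to the right.
Adding β (g), a product, drives the reaction to the left.
The individual effects push in opposite directions; without quantitative information the net direction cannot be determined.

cannot be determined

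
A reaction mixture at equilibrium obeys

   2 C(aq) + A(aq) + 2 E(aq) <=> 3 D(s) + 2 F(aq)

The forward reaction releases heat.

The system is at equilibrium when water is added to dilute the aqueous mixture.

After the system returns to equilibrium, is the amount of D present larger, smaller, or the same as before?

Dilution lowers every aqueous concentration by the same factor. Δn_aq = 2 − 5 = -3, so the system shifts toward the side with more dissolved moles — to the left.
The net shift is to the left. D is a product, so its amount decreases.

decreases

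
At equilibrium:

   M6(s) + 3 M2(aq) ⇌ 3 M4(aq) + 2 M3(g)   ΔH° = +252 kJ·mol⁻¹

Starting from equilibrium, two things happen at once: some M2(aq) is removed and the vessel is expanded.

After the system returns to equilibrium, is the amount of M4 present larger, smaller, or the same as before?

Removing M2 (aq), a reactant, drives the reaction to the left.
Gas moles: reactants 0, products 2 (Δn_gas = +2). Expansion shifts the system toward the side with more moles of gas — to the right.
The two effects oppose each other, so the net shift — and hence the change in M4 — cannot be determined from the given information.

cannot be determined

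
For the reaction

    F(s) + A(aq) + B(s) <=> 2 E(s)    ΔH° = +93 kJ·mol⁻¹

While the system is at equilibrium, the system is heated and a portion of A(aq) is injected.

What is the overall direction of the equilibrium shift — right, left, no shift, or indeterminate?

right

The forward reaction is endothermic. Raising T favours the endothermic direction — shift to the right.
Adding A (aq), a reactant, drives the reaction to the right.
All effects act in the same direction — net shift to the right.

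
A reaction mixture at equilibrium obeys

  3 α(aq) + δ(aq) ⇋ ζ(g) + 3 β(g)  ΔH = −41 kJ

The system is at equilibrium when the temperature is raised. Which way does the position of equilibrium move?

left

The forward reaction is exothermic. Raising T favours the endothermic direction — shift to the left.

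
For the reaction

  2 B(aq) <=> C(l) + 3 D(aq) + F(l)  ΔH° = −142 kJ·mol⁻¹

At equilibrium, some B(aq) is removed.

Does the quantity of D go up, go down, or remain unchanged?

Removing B (aq), a reactant, drives the reaction to the left.
The net shift is to the left. D is a product, so its amount decreases.

decreases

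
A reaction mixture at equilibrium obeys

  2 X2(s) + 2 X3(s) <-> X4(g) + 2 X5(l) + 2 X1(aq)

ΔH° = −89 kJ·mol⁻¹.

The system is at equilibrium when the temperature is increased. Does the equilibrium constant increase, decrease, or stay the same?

K depends on temperature via the van 't Hoff relation. The forward reaction is exothermic, so raising T decreases K.

decreases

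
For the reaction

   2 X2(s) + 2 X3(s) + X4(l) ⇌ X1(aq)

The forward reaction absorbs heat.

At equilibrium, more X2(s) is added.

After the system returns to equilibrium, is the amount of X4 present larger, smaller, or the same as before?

unchanged

X2 is a pure solid; its activity is 1 regardless of amount, so Q is unaffected — no shift from this change.
No net shift occurs, so the amount of X4 is unchanged.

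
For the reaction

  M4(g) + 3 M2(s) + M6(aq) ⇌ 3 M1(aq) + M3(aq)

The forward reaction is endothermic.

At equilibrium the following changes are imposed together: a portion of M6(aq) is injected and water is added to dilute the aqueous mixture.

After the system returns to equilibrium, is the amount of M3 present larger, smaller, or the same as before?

increases

Adding M6 (aq), a reactant, drives the reaction to the right.
Dilution lowers every aqueous concentration by the same factor. Δn_aq = 4 − 1 = +3, so the system shifts toward the side with more dissolved moles — to the right.
The net shift is to the right. M3 is a product, so its amount increases.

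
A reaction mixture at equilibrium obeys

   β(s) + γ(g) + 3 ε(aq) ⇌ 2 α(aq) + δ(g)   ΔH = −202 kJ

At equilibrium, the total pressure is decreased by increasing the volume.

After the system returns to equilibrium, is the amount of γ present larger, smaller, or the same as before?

unchanged

Gas moles: reactants 1, products 1. Δn_gas = 0, so a volume change leaves Q equal to K — no shift from this change.
No net shift occurs, so the amount of γ is unchanged.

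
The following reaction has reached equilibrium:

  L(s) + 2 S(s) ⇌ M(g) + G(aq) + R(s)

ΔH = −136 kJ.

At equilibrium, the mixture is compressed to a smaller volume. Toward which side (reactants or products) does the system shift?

left

Gas moles: reactants 0, products 1 (Δn_gas = +1). Compression shifts the system toward the side with fewer moles of gas — to the left.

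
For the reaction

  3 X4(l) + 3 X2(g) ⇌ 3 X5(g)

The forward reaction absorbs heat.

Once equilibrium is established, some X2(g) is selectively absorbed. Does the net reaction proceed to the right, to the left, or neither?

Removing X2 (g), a reactant, drives the reaction to the left.

left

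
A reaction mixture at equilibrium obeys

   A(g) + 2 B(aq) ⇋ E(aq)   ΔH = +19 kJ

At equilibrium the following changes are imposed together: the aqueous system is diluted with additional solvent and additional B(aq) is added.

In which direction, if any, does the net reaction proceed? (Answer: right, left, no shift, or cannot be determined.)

cannot be determined

Dilution lowers every aqueous concentration by the same factor. Δn_aq = 1 − 2 = -1, so the system shifts toward the side with more dissolved moles — to the left.
Adding B (aq), a reactant, drives the reaction to the right.
The individual effects push in opposite directions; without quantitative information the net direction cannot be determined.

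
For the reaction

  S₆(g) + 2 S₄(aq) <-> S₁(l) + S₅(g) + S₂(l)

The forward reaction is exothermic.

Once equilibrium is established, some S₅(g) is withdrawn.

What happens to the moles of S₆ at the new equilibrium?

decreases

Removing S₅ (g), a product, drives the reaction to the right.
The net shift is to the right. S₆ is a reactant, so its amount decreases.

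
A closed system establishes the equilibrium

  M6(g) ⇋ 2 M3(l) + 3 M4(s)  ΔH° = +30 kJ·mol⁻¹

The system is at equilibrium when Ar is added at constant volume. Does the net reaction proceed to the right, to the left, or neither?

no shift

At constant volume, adding an inert gas leaves every reacting species' partial pressure unchanged, so Q is unchanged — no shift from this change.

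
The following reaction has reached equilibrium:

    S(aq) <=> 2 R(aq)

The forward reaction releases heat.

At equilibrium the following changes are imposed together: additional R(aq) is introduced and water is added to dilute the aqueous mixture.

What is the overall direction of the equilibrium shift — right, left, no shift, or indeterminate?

Adding R (aq), a product, drives the reaction to the left.
Dilution lowers every aqueous concentration by the same factor. Δn_aq = 2 − 1 = +1, so the system shifts toward the side with more dissolved moles — to the right.
The individual effects push in opposite directions; without quantitative information the net direction cannot be determined.

cannot be determined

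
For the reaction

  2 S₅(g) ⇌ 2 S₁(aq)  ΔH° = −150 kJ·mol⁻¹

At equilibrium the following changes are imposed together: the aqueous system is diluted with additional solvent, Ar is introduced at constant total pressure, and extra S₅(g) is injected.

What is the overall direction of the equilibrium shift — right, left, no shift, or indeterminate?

cannot be determined

Dilution lowers every aqueous concentration by the same factor. Δn_aq = 2 − 0 = +2, so the system shifts toward the side with more dissolved moles — to the right.
Adding inert gas at constant total pressure expands the volume and lowers every reacting partial pressure. With Δn_gas = 0 − 2 = -2, Q moves away from K toward the side with fewer gas moles, so the system shifts toward the side with more gas moles — to the left.
Adding S₅ (g), a reactant, drives the reaction to the right.
The individual effects push in opposite directions; without quantitative information the net direction cannot be determined.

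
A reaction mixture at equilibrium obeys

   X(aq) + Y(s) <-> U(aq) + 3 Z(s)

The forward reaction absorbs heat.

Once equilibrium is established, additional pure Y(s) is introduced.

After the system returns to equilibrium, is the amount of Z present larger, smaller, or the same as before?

Y is a pure solid; its activity is 1 regardless of amount, so Q is unaffected — no shift from this change.
No net shift occurs, so the amount of Z is unchanged.

unchanged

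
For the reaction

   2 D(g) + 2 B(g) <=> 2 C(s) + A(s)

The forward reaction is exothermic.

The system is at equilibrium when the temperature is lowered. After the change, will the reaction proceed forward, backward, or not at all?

right

The forward reaction is exothermic. Lowering T favours the exothermic direction — shift to the right.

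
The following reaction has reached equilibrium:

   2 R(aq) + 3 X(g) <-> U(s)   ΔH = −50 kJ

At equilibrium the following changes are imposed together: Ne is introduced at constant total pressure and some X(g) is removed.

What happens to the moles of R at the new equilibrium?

Adding inert gas at constant total pressure expands the volume and lowers every reacting partial pressure. With Δn_gas = 0 − 3 = -3, Q moves away from K toward the side with fewer gas moles, so the system shifts toward the side with more gas moles — to the left.
Removing X (g), a reactant, drives the reaction to the left.
The net shift is to the left. R is a reactant, so its amount increases.

increases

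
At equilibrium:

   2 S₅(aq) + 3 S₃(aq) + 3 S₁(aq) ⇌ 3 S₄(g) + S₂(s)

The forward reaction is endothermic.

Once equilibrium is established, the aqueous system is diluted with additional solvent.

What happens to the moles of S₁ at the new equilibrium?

increases

Dilution lowers every aqueous concentration by the same factor. Δn_aq = 0 − 8 = -8, so the system shifts toward the side with more dissolved moles — to the left.
The net shift is to the left. S₁ is a reactant, so its amount increases.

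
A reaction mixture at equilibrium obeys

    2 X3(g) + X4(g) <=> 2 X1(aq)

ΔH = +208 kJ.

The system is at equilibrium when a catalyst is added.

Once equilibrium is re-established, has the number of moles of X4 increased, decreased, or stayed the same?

unchanged

A catalyst speeds both forward and reverse rates equally; it changes neither Q nor K — no shift from this change.
No net shift occurs, so the amount of X4 is unchanged.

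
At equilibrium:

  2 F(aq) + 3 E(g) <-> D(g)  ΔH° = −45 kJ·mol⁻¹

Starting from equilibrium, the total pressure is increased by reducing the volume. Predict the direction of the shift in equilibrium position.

right

Gas moles: reactants 3, products 1 (Δn_gas = -2). Compression shifts the system toward the side with fewer moles of gas — to the right.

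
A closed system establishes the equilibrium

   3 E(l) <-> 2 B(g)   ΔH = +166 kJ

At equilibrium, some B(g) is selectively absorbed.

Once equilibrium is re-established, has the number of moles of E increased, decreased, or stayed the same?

Removing B (g), a product, drives the reaction to the right.
The net shift is to the right. E is a reactant, so its amount decreases.

decreases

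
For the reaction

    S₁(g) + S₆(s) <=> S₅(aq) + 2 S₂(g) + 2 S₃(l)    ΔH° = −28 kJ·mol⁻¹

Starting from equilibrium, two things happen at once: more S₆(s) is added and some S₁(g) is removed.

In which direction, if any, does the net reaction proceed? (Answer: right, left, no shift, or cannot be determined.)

left

S₆ is a pure solid; its activity is 1 regardless of amount, so Q is unaffected — no shift from this change.
Removing S₁ (g), a reactant, drives the reaction to the left.
Only the nonzero effect(s) matter; the net shift is to the left.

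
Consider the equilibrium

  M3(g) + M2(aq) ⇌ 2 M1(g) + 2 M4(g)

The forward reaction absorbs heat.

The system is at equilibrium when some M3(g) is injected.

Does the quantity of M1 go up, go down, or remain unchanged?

increases

Adding M3 (g), a reactant, drives the reaction to the right.
The net shift is to the right. M1 is a product, so its amount increases.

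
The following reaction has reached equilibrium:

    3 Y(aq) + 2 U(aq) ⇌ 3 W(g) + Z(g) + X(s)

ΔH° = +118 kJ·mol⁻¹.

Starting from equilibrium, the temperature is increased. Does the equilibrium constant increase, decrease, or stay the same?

K depends on temperature via the van 't Hoff relation. The forward reaction is endothermic, so raising T increases K.

increases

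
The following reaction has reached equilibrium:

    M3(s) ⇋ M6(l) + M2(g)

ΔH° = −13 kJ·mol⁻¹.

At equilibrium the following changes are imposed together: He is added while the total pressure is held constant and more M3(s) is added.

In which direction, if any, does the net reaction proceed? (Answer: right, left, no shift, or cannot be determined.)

right

Adding inert gas at constant total pressure expands the volume and lowers every reacting partial pressure. With Δn_gas = 1 − 0 = +1, Q moves away from K toward the side with fewer gas moles, so the system shifts toward the side with more gas moles — to the right.
M3 is a pure solid; its activity is 1 regardless of amount, so Q is unaffected — no shift from this change.
Only the nonzero effect(s) matter; the net shift is to the right.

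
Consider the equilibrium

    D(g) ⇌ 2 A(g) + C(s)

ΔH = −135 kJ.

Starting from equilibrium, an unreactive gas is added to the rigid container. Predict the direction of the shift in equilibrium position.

no shift

At constant volume, adding an inert gas leaves every reacting species' partial pressure unchanged, so Q is unchanged — no shift from this change.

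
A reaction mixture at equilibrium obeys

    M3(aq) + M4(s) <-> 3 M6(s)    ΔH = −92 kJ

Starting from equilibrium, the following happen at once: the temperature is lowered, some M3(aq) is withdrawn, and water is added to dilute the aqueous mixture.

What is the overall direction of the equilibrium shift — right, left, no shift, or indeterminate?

The forward reaction is exothermic. Lowering T favours the exothermic direction — shift to the right.
Removing M3 (aq), a reactant, drives the reaction to the left.
Dilution lowers every aqueous concentration by the same factor. Δn_aq = 0 − 1 = -1, so the system shifts toward the side with more dissolved moles — to the left.
The individual effects push in opposite directions; without quantitative information the net direction cannot be determined.

cannot be determined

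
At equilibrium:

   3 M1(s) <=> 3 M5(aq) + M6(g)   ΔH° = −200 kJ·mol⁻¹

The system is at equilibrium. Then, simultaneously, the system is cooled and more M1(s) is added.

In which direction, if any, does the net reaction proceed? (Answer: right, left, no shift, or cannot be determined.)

The forward reaction is exothermic. Lowering T favours the exothermic direction — shift to the right.
M1 is a pure solid; its activity is 1 regardless of amount, so Q is unaffected — no shift from this change.
Only the nonzero effect(s) matter; the net shift is to the right.

right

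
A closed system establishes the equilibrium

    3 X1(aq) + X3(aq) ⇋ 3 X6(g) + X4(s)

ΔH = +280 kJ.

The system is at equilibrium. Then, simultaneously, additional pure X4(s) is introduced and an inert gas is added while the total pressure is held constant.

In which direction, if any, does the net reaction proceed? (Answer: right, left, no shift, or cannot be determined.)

X4 is a pure solid; its activity is 1 regardless of amount, so Q is unaffected — no shift from this change.
Adding inert gas at constant total pressure expands the volume and lowers every reacting partial pressure. With Δn_gas = 3 − 0 = +3, Q moves away from K toward the side with fewer gas moles, so the system shifts toward the side with more gas moles — to the right.
Only the nonzero effect(s) matter; the net shift is to the right.

right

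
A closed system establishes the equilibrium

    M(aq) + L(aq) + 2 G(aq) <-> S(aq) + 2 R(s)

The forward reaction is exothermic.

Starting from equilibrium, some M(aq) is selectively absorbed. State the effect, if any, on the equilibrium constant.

unchanged

The equilibrium constant depends only on temperature. This perturbation may move the position of equilibrium, but since T is unchanged, K itself is unchanged.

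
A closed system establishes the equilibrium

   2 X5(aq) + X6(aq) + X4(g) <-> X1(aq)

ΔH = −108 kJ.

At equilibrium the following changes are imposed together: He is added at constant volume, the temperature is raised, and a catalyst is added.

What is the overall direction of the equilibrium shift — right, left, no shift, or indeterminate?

left

At constant volume, adding an inert gas leaves every reacting species' partial pressure unchanged, so Q is unchanged — no shift from this change.
The forward reaction is exothermic. Raising T favours the endothermic direction — shift to the left.
A catalyst speeds both forward and reverse rates equally; it changes neither Q nor K — no shift from this change.
Only the nonzero effect(s) matter; the net shift is to the left.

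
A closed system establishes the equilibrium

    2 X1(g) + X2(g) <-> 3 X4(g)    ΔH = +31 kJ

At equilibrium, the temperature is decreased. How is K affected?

K depends on temperature via the van 't Hoff relation. The forward reaction is endothermic, so lowering T decreases K.

decreases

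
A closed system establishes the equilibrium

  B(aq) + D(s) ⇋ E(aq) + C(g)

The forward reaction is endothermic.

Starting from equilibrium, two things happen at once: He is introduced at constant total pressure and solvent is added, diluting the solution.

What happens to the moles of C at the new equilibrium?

Adding inert gas at constant total pressure expands the volume and lowers every reacting partial pressure. With Δn_gas = 1 − 0 = +1, Q moves away from K toward the side with fewer gas moles, so the system shifts toward the side with more gas moles — to the right.
Dilution scales every aqueous concentration by the same factor. Δn_aq = 1 − 1 = 0, so Q is unchanged — no shift.
The net shift is to the right. C is a product, so its amount increases.

increases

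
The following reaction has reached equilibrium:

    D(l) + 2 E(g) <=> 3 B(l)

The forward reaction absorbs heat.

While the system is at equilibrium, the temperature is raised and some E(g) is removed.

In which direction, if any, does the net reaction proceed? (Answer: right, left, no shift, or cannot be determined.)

cannot be determined

The forward reaction is endothermic. Raising T favours the endothermic direction — shift to the right.
Removing E (g), a reactant, drives the reaction to the left.
The individual effects push in opposite directions; without quantitative information the net direction cannot be determined.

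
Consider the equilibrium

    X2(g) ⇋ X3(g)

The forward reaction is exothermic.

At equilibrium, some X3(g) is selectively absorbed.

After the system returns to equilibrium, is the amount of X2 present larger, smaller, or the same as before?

Removing X3 (g), a product, drives the reaction to the right.
The net shift is to the right. X2 is a reactant, so its amount decreases.

decreases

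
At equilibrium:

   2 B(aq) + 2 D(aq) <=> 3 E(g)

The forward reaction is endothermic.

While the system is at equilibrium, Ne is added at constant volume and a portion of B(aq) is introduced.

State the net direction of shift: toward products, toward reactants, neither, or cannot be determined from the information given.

right

At constant volume, adding an inert gas leaves every reacting species' partial pressure unchanged, so Q is unchanged — no shift from this change.
Adding B (aq), a reactant, drives the reaction to the right.
Only the nonzero effect(s) matter; the net shift is to the right.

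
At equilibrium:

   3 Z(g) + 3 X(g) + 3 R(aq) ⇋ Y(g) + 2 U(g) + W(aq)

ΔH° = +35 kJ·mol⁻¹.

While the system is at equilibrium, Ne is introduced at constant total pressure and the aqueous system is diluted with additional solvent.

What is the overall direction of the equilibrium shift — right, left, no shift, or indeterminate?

left

Adding inert gas at constant total pressure expands the volume and lowers every reacting partial pressure. With Δn_gas = 3 − 6 = -3, Q moves away from K toward the side with fewer gas moles, so the system shifts toward the side with more gas moles — to the left.
Dilution lowers every aqueous concentration by the same factor. Δn_aq = 1 − 3 = -2, so the system shifts toward the side with more dissolved moles — to the left.
All effects act in the same direction — net shift to the left.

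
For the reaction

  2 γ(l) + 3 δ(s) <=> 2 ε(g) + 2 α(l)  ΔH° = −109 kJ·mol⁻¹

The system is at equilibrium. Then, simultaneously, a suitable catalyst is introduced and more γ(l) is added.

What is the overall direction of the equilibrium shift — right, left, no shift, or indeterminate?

no shift

A catalyst speeds both forward and reverse rates equally; it changes neither Q nor K — no shift from this change.
γ is a pure liquid; its activity is 1 regardless of amount, so Q is unaffected — no shift from this change.
None of the changes alters Q relative to K, so there is no net shift.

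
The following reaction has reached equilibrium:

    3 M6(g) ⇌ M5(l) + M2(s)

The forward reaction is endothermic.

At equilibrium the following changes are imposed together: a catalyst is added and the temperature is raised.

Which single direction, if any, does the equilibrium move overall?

right

A catalyst speeds both forward and reverse rates equally; it changes neither Q nor K — no shift from this change.
The forward reaction is endothermic. Raising T favours the endothermic direction — shift to the right.
Only the nonzero effect(s) matter; the net shift is to the right.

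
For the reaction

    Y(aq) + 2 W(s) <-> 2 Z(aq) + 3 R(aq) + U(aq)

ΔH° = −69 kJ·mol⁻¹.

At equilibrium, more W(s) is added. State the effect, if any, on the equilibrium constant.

The equilibrium constant depends only on temperature. This perturbation changes neither the position of equilibrium nor K.

unchanged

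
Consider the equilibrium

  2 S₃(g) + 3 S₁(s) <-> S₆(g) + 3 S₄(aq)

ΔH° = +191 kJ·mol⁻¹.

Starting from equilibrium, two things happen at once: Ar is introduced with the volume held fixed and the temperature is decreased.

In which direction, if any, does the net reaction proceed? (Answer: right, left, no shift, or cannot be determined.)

left

At constant volume, adding an inert gas leaves every reacting species' partial pressure unchanged, so Q is unchanged — no shift from this change.
The forward reaction is endothermic. Lowering T favours the exothermic direction — shift to the left.
Only the nonzero effect(s) matter; the net shift is to the left.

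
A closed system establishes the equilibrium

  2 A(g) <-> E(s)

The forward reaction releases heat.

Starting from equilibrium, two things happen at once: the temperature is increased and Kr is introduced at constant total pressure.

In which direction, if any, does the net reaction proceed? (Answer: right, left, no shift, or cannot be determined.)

left

The forward reaction is exothermic. Raising T favours the endothermic direction — shift to the left.
Adding inert gas at constant total pressure expands the volume and lowers every reacting partial pressure. With Δn_gas = 0 − 2 = -2, Q moves away from K toward the side with fewer gas moles, so the system shifts toward the side with more gas moles — to the left.
All effects act in the same direction — net shift to the left.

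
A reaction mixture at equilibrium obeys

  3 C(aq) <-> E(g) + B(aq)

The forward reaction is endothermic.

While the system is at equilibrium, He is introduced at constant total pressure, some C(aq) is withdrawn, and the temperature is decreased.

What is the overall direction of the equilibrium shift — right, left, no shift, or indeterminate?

cannot be determined

Adding inert gas at constant total pressure expands the volume and lowers every reacting partial pressure. With Δn_gas = 1 − 0 = +1, Q moves away from K toward the side with fewer gas moles, so the system shifts toward the side with more gas moles — to the right.
Removing C (aq), a reactant, drives the reaction to the left.
The forward reaction is endothermic. Lowering T favours the exothermic direction — shift to the left.
The individual effects push in opposite directions; without quantitative information the net direction cannot be determined.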